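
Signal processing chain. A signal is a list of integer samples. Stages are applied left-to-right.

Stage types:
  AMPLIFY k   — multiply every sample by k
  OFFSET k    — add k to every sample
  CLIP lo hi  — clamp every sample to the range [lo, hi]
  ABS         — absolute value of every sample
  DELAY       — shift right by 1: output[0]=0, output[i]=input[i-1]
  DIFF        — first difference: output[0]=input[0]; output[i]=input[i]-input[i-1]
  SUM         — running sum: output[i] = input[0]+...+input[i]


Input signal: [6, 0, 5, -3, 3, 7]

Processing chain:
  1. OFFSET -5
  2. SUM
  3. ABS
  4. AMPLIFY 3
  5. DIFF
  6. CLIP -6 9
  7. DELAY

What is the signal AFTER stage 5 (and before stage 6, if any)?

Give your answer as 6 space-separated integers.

Input: [6, 0, 5, -3, 3, 7]
Stage 1 (OFFSET -5): 6+-5=1, 0+-5=-5, 5+-5=0, -3+-5=-8, 3+-5=-2, 7+-5=2 -> [1, -5, 0, -8, -2, 2]
Stage 2 (SUM): sum[0..0]=1, sum[0..1]=-4, sum[0..2]=-4, sum[0..3]=-12, sum[0..4]=-14, sum[0..5]=-12 -> [1, -4, -4, -12, -14, -12]
Stage 3 (ABS): |1|=1, |-4|=4, |-4|=4, |-12|=12, |-14|=14, |-12|=12 -> [1, 4, 4, 12, 14, 12]
Stage 4 (AMPLIFY 3): 1*3=3, 4*3=12, 4*3=12, 12*3=36, 14*3=42, 12*3=36 -> [3, 12, 12, 36, 42, 36]
Stage 5 (DIFF): s[0]=3, 12-3=9, 12-12=0, 36-12=24, 42-36=6, 36-42=-6 -> [3, 9, 0, 24, 6, -6]

Answer: 3 9 0 24 6 -6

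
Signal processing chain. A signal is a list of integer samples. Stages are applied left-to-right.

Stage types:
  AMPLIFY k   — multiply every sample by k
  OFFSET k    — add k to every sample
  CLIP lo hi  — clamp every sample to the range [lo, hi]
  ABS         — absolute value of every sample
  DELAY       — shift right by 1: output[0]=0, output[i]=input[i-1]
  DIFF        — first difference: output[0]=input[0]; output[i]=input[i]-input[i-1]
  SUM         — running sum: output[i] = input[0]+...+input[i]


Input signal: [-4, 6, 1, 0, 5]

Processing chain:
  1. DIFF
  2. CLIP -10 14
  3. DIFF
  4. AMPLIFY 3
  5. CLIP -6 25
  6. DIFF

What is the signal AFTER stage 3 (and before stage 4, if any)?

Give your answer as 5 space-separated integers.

Input: [-4, 6, 1, 0, 5]
Stage 1 (DIFF): s[0]=-4, 6--4=10, 1-6=-5, 0-1=-1, 5-0=5 -> [-4, 10, -5, -1, 5]
Stage 2 (CLIP -10 14): clip(-4,-10,14)=-4, clip(10,-10,14)=10, clip(-5,-10,14)=-5, clip(-1,-10,14)=-1, clip(5,-10,14)=5 -> [-4, 10, -5, -1, 5]
Stage 3 (DIFF): s[0]=-4, 10--4=14, -5-10=-15, -1--5=4, 5--1=6 -> [-4, 14, -15, 4, 6]

Answer: -4 14 -15 4 6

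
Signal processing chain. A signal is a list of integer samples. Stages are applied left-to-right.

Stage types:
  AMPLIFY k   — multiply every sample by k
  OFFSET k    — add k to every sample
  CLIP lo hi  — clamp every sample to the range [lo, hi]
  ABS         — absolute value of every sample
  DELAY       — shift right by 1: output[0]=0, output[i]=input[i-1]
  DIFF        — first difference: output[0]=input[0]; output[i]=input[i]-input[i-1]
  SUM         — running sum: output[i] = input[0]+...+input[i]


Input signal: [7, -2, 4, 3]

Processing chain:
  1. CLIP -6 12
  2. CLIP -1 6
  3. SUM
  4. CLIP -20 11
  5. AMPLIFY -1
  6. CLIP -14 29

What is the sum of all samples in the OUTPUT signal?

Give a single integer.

Input: [7, -2, 4, 3]
Stage 1 (CLIP -6 12): clip(7,-6,12)=7, clip(-2,-6,12)=-2, clip(4,-6,12)=4, clip(3,-6,12)=3 -> [7, -2, 4, 3]
Stage 2 (CLIP -1 6): clip(7,-1,6)=6, clip(-2,-1,6)=-1, clip(4,-1,6)=4, clip(3,-1,6)=3 -> [6, -1, 4, 3]
Stage 3 (SUM): sum[0..0]=6, sum[0..1]=5, sum[0..2]=9, sum[0..3]=12 -> [6, 5, 9, 12]
Stage 4 (CLIP -20 11): clip(6,-20,11)=6, clip(5,-20,11)=5, clip(9,-20,11)=9, clip(12,-20,11)=11 -> [6, 5, 9, 11]
Stage 5 (AMPLIFY -1): 6*-1=-6, 5*-1=-5, 9*-1=-9, 11*-1=-11 -> [-6, -5, -9, -11]
Stage 6 (CLIP -14 29): clip(-6,-14,29)=-6, clip(-5,-14,29)=-5, clip(-9,-14,29)=-9, clip(-11,-14,29)=-11 -> [-6, -5, -9, -11]
Output sum: -31

Answer: -31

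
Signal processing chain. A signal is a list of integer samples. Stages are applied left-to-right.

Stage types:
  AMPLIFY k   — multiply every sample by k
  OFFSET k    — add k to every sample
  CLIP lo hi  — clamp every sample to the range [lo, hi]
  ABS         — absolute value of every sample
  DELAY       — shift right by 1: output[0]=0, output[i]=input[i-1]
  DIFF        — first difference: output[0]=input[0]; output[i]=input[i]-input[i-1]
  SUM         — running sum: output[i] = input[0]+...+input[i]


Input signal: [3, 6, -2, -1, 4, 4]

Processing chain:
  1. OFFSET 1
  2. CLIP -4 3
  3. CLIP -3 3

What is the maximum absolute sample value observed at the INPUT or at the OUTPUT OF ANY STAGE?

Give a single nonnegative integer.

Answer: 7

Derivation:
Input: [3, 6, -2, -1, 4, 4] (max |s|=6)
Stage 1 (OFFSET 1): 3+1=4, 6+1=7, -2+1=-1, -1+1=0, 4+1=5, 4+1=5 -> [4, 7, -1, 0, 5, 5] (max |s|=7)
Stage 2 (CLIP -4 3): clip(4,-4,3)=3, clip(7,-4,3)=3, clip(-1,-4,3)=-1, clip(0,-4,3)=0, clip(5,-4,3)=3, clip(5,-4,3)=3 -> [3, 3, -1, 0, 3, 3] (max |s|=3)
Stage 3 (CLIP -3 3): clip(3,-3,3)=3, clip(3,-3,3)=3, clip(-1,-3,3)=-1, clip(0,-3,3)=0, clip(3,-3,3)=3, clip(3,-3,3)=3 -> [3, 3, -1, 0, 3, 3] (max |s|=3)
Overall max amplitude: 7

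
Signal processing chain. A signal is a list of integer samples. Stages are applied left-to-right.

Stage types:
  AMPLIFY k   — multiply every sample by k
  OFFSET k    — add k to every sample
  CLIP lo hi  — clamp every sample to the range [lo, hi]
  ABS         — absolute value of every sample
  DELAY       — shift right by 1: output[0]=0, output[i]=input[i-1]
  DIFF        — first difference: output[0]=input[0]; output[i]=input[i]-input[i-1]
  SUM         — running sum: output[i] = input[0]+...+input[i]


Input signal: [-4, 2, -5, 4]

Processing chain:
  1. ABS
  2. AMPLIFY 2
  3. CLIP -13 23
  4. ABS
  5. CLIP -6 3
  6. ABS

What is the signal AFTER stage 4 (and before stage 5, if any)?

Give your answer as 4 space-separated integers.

Answer: 8 4 10 8

Derivation:
Input: [-4, 2, -5, 4]
Stage 1 (ABS): |-4|=4, |2|=2, |-5|=5, |4|=4 -> [4, 2, 5, 4]
Stage 2 (AMPLIFY 2): 4*2=8, 2*2=4, 5*2=10, 4*2=8 -> [8, 4, 10, 8]
Stage 3 (CLIP -13 23): clip(8,-13,23)=8, clip(4,-13,23)=4, clip(10,-13,23)=10, clip(8,-13,23)=8 -> [8, 4, 10, 8]
Stage 4 (ABS): |8|=8, |4|=4, |10|=10, |8|=8 -> [8, 4, 10, 8]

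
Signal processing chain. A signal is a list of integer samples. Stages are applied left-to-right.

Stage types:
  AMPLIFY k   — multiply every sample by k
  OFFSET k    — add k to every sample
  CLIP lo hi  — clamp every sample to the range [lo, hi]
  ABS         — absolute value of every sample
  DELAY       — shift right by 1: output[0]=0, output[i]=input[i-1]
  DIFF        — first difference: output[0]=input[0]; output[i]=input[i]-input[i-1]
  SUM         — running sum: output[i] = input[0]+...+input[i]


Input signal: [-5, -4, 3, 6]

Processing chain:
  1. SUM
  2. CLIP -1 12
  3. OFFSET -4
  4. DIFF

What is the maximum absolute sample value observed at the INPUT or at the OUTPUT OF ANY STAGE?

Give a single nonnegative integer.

Answer: 9

Derivation:
Input: [-5, -4, 3, 6] (max |s|=6)
Stage 1 (SUM): sum[0..0]=-5, sum[0..1]=-9, sum[0..2]=-6, sum[0..3]=0 -> [-5, -9, -6, 0] (max |s|=9)
Stage 2 (CLIP -1 12): clip(-5,-1,12)=-1, clip(-9,-1,12)=-1, clip(-6,-1,12)=-1, clip(0,-1,12)=0 -> [-1, -1, -1, 0] (max |s|=1)
Stage 3 (OFFSET -4): -1+-4=-5, -1+-4=-5, -1+-4=-5, 0+-4=-4 -> [-5, -5, -5, -4] (max |s|=5)
Stage 4 (DIFF): s[0]=-5, -5--5=0, -5--5=0, -4--5=1 -> [-5, 0, 0, 1] (max |s|=5)
Overall max amplitude: 9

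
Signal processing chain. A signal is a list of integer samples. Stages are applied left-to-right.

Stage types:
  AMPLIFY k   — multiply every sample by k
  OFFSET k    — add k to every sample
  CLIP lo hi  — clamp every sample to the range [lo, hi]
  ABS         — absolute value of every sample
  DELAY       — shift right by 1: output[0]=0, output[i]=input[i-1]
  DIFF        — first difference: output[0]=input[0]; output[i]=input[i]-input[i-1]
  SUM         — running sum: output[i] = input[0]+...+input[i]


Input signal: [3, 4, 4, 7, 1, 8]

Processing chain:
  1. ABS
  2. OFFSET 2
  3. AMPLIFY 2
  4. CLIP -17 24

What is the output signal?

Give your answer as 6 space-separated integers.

Input: [3, 4, 4, 7, 1, 8]
Stage 1 (ABS): |3|=3, |4|=4, |4|=4, |7|=7, |1|=1, |8|=8 -> [3, 4, 4, 7, 1, 8]
Stage 2 (OFFSET 2): 3+2=5, 4+2=6, 4+2=6, 7+2=9, 1+2=3, 8+2=10 -> [5, 6, 6, 9, 3, 10]
Stage 3 (AMPLIFY 2): 5*2=10, 6*2=12, 6*2=12, 9*2=18, 3*2=6, 10*2=20 -> [10, 12, 12, 18, 6, 20]
Stage 4 (CLIP -17 24): clip(10,-17,24)=10, clip(12,-17,24)=12, clip(12,-17,24)=12, clip(18,-17,24)=18, clip(6,-17,24)=6, clip(20,-17,24)=20 -> [10, 12, 12, 18, 6, 20]

Answer: 10 12 12 18 6 20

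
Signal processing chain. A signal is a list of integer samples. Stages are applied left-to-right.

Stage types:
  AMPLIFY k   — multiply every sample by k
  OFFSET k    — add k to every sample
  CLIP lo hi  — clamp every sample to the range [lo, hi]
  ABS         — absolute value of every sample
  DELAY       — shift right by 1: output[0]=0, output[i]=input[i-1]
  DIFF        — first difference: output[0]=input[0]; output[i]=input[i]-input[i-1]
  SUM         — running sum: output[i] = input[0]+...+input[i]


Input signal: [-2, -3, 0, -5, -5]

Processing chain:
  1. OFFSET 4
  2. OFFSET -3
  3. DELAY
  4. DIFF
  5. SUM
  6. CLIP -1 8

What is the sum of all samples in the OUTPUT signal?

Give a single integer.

Answer: -2

Derivation:
Input: [-2, -3, 0, -5, -5]
Stage 1 (OFFSET 4): -2+4=2, -3+4=1, 0+4=4, -5+4=-1, -5+4=-1 -> [2, 1, 4, -1, -1]
Stage 2 (OFFSET -3): 2+-3=-1, 1+-3=-2, 4+-3=1, -1+-3=-4, -1+-3=-4 -> [-1, -2, 1, -4, -4]
Stage 3 (DELAY): [0, -1, -2, 1, -4] = [0, -1, -2, 1, -4] -> [0, -1, -2, 1, -4]
Stage 4 (DIFF): s[0]=0, -1-0=-1, -2--1=-1, 1--2=3, -4-1=-5 -> [0, -1, -1, 3, -5]
Stage 5 (SUM): sum[0..0]=0, sum[0..1]=-1, sum[0..2]=-2, sum[0..3]=1, sum[0..4]=-4 -> [0, -1, -2, 1, -4]
Stage 6 (CLIP -1 8): clip(0,-1,8)=0, clip(-1,-1,8)=-1, clip(-2,-1,8)=-1, clip(1,-1,8)=1, clip(-4,-1,8)=-1 -> [0, -1, -1, 1, -1]
Output sum: -2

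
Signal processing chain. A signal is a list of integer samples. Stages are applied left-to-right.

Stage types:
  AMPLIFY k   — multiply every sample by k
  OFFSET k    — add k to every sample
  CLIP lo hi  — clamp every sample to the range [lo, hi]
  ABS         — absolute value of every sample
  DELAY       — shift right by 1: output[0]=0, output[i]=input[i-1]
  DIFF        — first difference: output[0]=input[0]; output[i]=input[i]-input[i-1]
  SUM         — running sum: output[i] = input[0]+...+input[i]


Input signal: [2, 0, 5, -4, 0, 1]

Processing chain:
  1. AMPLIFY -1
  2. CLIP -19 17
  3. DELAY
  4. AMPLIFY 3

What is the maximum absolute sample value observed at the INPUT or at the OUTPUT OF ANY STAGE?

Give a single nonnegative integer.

Input: [2, 0, 5, -4, 0, 1] (max |s|=5)
Stage 1 (AMPLIFY -1): 2*-1=-2, 0*-1=0, 5*-1=-5, -4*-1=4, 0*-1=0, 1*-1=-1 -> [-2, 0, -5, 4, 0, -1] (max |s|=5)
Stage 2 (CLIP -19 17): clip(-2,-19,17)=-2, clip(0,-19,17)=0, clip(-5,-19,17)=-5, clip(4,-19,17)=4, clip(0,-19,17)=0, clip(-1,-19,17)=-1 -> [-2, 0, -5, 4, 0, -1] (max |s|=5)
Stage 3 (DELAY): [0, -2, 0, -5, 4, 0] = [0, -2, 0, -5, 4, 0] -> [0, -2, 0, -5, 4, 0] (max |s|=5)
Stage 4 (AMPLIFY 3): 0*3=0, -2*3=-6, 0*3=0, -5*3=-15, 4*3=12, 0*3=0 -> [0, -6, 0, -15, 12, 0] (max |s|=15)
Overall max amplitude: 15

Answer: 15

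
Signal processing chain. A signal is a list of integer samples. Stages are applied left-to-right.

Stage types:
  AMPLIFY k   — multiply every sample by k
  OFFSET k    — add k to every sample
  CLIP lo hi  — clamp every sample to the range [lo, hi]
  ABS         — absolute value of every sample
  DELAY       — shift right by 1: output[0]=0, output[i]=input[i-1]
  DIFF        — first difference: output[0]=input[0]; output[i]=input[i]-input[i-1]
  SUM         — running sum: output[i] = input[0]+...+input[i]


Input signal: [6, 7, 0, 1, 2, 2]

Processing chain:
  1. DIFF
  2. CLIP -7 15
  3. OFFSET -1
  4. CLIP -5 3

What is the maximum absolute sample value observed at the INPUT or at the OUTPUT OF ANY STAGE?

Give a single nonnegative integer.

Answer: 8

Derivation:
Input: [6, 7, 0, 1, 2, 2] (max |s|=7)
Stage 1 (DIFF): s[0]=6, 7-6=1, 0-7=-7, 1-0=1, 2-1=1, 2-2=0 -> [6, 1, -7, 1, 1, 0] (max |s|=7)
Stage 2 (CLIP -7 15): clip(6,-7,15)=6, clip(1,-7,15)=1, clip(-7,-7,15)=-7, clip(1,-7,15)=1, clip(1,-7,15)=1, clip(0,-7,15)=0 -> [6, 1, -7, 1, 1, 0] (max |s|=7)
Stage 3 (OFFSET -1): 6+-1=5, 1+-1=0, -7+-1=-8, 1+-1=0, 1+-1=0, 0+-1=-1 -> [5, 0, -8, 0, 0, -1] (max |s|=8)
Stage 4 (CLIP -5 3): clip(5,-5,3)=3, clip(0,-5,3)=0, clip(-8,-5,3)=-5, clip(0,-5,3)=0, clip(0,-5,3)=0, clip(-1,-5,3)=-1 -> [3, 0, -5, 0, 0, -1] (max |s|=5)
Overall max amplitude: 8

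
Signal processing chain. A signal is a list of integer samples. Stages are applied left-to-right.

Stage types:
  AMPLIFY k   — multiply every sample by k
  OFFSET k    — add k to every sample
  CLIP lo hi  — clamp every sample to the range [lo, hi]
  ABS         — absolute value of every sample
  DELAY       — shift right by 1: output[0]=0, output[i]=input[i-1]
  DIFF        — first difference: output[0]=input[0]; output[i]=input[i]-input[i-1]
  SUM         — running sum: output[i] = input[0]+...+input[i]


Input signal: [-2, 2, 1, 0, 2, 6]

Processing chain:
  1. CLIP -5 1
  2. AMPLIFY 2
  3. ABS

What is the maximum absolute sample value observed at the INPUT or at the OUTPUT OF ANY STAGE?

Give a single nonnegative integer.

Answer: 6

Derivation:
Input: [-2, 2, 1, 0, 2, 6] (max |s|=6)
Stage 1 (CLIP -5 1): clip(-2,-5,1)=-2, clip(2,-5,1)=1, clip(1,-5,1)=1, clip(0,-5,1)=0, clip(2,-5,1)=1, clip(6,-5,1)=1 -> [-2, 1, 1, 0, 1, 1] (max |s|=2)
Stage 2 (AMPLIFY 2): -2*2=-4, 1*2=2, 1*2=2, 0*2=0, 1*2=2, 1*2=2 -> [-4, 2, 2, 0, 2, 2] (max |s|=4)
Stage 3 (ABS): |-4|=4, |2|=2, |2|=2, |0|=0, |2|=2, |2|=2 -> [4, 2, 2, 0, 2, 2] (max |s|=4)
Overall max amplitude: 6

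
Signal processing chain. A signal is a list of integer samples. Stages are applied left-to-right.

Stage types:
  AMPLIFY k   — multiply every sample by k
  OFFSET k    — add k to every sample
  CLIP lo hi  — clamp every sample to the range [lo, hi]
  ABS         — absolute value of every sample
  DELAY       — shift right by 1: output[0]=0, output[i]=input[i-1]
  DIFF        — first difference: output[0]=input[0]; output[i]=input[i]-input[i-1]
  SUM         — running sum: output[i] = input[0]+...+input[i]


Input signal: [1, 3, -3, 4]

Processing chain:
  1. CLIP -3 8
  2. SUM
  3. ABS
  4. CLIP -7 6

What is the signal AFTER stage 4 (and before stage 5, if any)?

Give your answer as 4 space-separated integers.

Input: [1, 3, -3, 4]
Stage 1 (CLIP -3 8): clip(1,-3,8)=1, clip(3,-3,8)=3, clip(-3,-3,8)=-3, clip(4,-3,8)=4 -> [1, 3, -3, 4]
Stage 2 (SUM): sum[0..0]=1, sum[0..1]=4, sum[0..2]=1, sum[0..3]=5 -> [1, 4, 1, 5]
Stage 3 (ABS): |1|=1, |4|=4, |1|=1, |5|=5 -> [1, 4, 1, 5]
Stage 4 (CLIP -7 6): clip(1,-7,6)=1, clip(4,-7,6)=4, clip(1,-7,6)=1, clip(5,-7,6)=5 -> [1, 4, 1, 5]

Answer: 1 4 1 5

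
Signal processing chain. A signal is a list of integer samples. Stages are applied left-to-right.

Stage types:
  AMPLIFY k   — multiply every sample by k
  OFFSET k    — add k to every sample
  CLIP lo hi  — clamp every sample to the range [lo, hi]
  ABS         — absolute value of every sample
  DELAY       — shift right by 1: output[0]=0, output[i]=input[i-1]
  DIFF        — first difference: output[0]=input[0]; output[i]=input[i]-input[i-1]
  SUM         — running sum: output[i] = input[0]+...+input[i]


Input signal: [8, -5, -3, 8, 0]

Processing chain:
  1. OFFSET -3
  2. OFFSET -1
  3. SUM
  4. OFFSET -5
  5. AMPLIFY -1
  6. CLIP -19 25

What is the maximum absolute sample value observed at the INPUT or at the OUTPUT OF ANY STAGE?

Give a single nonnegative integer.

Answer: 17

Derivation:
Input: [8, -5, -3, 8, 0] (max |s|=8)
Stage 1 (OFFSET -3): 8+-3=5, -5+-3=-8, -3+-3=-6, 8+-3=5, 0+-3=-3 -> [5, -8, -6, 5, -3] (max |s|=8)
Stage 2 (OFFSET -1): 5+-1=4, -8+-1=-9, -6+-1=-7, 5+-1=4, -3+-1=-4 -> [4, -9, -7, 4, -4] (max |s|=9)
Stage 3 (SUM): sum[0..0]=4, sum[0..1]=-5, sum[0..2]=-12, sum[0..3]=-8, sum[0..4]=-12 -> [4, -5, -12, -8, -12] (max |s|=12)
Stage 4 (OFFSET -5): 4+-5=-1, -5+-5=-10, -12+-5=-17, -8+-5=-13, -12+-5=-17 -> [-1, -10, -17, -13, -17] (max |s|=17)
Stage 5 (AMPLIFY -1): -1*-1=1, -10*-1=10, -17*-1=17, -13*-1=13, -17*-1=17 -> [1, 10, 17, 13, 17] (max |s|=17)
Stage 6 (CLIP -19 25): clip(1,-19,25)=1, clip(10,-19,25)=10, clip(17,-19,25)=17, clip(13,-19,25)=13, clip(17,-19,25)=17 -> [1, 10, 17, 13, 17] (max |s|=17)
Overall max amplitude: 17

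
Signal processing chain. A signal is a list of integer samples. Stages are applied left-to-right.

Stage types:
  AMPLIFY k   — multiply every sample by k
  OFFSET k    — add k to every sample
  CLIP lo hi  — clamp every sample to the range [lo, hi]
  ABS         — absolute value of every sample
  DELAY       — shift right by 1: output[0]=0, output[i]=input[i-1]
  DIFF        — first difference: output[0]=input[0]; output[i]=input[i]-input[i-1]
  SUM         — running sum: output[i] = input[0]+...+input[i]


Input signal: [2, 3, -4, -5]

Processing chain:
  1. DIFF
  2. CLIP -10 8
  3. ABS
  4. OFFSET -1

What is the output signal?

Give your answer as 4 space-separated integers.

Input: [2, 3, -4, -5]
Stage 1 (DIFF): s[0]=2, 3-2=1, -4-3=-7, -5--4=-1 -> [2, 1, -7, -1]
Stage 2 (CLIP -10 8): clip(2,-10,8)=2, clip(1,-10,8)=1, clip(-7,-10,8)=-7, clip(-1,-10,8)=-1 -> [2, 1, -7, -1]
Stage 3 (ABS): |2|=2, |1|=1, |-7|=7, |-1|=1 -> [2, 1, 7, 1]
Stage 4 (OFFSET -1): 2+-1=1, 1+-1=0, 7+-1=6, 1+-1=0 -> [1, 0, 6, 0]

Answer: 1 0 6 0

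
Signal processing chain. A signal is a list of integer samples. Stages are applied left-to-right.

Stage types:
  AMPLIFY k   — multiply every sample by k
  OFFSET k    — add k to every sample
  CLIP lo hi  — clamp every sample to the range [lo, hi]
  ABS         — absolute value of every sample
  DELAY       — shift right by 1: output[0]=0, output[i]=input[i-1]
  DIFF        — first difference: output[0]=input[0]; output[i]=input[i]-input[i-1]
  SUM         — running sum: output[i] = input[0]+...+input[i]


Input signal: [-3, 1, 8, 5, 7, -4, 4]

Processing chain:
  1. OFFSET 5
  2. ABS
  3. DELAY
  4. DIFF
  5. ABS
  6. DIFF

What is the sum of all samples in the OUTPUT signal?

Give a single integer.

Answer: 11

Derivation:
Input: [-3, 1, 8, 5, 7, -4, 4]
Stage 1 (OFFSET 5): -3+5=2, 1+5=6, 8+5=13, 5+5=10, 7+5=12, -4+5=1, 4+5=9 -> [2, 6, 13, 10, 12, 1, 9]
Stage 2 (ABS): |2|=2, |6|=6, |13|=13, |10|=10, |12|=12, |1|=1, |9|=9 -> [2, 6, 13, 10, 12, 1, 9]
Stage 3 (DELAY): [0, 2, 6, 13, 10, 12, 1] = [0, 2, 6, 13, 10, 12, 1] -> [0, 2, 6, 13, 10, 12, 1]
Stage 4 (DIFF): s[0]=0, 2-0=2, 6-2=4, 13-6=7, 10-13=-3, 12-10=2, 1-12=-11 -> [0, 2, 4, 7, -3, 2, -11]
Stage 5 (ABS): |0|=0, |2|=2, |4|=4, |7|=7, |-3|=3, |2|=2, |-11|=11 -> [0, 2, 4, 7, 3, 2, 11]
Stage 6 (DIFF): s[0]=0, 2-0=2, 4-2=2, 7-4=3, 3-7=-4, 2-3=-1, 11-2=9 -> [0, 2, 2, 3, -4, -1, 9]
Output sum: 11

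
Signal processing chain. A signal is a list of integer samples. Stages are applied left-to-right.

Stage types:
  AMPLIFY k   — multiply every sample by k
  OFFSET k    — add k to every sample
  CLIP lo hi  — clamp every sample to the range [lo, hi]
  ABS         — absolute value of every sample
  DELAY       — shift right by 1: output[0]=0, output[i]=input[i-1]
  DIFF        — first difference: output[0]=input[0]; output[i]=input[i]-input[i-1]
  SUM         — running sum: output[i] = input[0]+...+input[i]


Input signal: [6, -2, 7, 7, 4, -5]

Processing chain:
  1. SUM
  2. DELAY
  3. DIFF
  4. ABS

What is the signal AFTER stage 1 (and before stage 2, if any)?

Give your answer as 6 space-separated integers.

Input: [6, -2, 7, 7, 4, -5]
Stage 1 (SUM): sum[0..0]=6, sum[0..1]=4, sum[0..2]=11, sum[0..3]=18, sum[0..4]=22, sum[0..5]=17 -> [6, 4, 11, 18, 22, 17]

Answer: 6 4 11 18 22 17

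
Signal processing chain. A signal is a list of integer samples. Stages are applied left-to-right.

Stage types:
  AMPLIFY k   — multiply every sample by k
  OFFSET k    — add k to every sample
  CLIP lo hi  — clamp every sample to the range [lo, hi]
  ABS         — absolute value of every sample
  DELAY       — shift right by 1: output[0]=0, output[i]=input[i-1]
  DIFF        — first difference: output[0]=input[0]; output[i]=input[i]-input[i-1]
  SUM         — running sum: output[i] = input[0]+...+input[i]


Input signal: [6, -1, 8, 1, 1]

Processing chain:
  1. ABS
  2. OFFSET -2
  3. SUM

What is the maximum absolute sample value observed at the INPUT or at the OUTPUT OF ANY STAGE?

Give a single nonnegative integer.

Answer: 9

Derivation:
Input: [6, -1, 8, 1, 1] (max |s|=8)
Stage 1 (ABS): |6|=6, |-1|=1, |8|=8, |1|=1, |1|=1 -> [6, 1, 8, 1, 1] (max |s|=8)
Stage 2 (OFFSET -2): 6+-2=4, 1+-2=-1, 8+-2=6, 1+-2=-1, 1+-2=-1 -> [4, -1, 6, -1, -1] (max |s|=6)
Stage 3 (SUM): sum[0..0]=4, sum[0..1]=3, sum[0..2]=9, sum[0..3]=8, sum[0..4]=7 -> [4, 3, 9, 8, 7] (max |s|=9)
Overall max amplitude: 9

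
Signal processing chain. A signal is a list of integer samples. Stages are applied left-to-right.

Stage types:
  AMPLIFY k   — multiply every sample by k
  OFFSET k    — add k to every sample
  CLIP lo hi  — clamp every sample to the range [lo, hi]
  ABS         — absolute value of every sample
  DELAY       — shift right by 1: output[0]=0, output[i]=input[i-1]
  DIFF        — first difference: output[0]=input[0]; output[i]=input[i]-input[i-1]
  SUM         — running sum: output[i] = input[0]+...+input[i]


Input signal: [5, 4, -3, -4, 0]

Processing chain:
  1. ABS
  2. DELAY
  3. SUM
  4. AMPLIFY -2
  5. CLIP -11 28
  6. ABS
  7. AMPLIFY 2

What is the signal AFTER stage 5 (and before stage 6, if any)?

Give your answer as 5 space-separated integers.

Input: [5, 4, -3, -4, 0]
Stage 1 (ABS): |5|=5, |4|=4, |-3|=3, |-4|=4, |0|=0 -> [5, 4, 3, 4, 0]
Stage 2 (DELAY): [0, 5, 4, 3, 4] = [0, 5, 4, 3, 4] -> [0, 5, 4, 3, 4]
Stage 3 (SUM): sum[0..0]=0, sum[0..1]=5, sum[0..2]=9, sum[0..3]=12, sum[0..4]=16 -> [0, 5, 9, 12, 16]
Stage 4 (AMPLIFY -2): 0*-2=0, 5*-2=-10, 9*-2=-18, 12*-2=-24, 16*-2=-32 -> [0, -10, -18, -24, -32]
Stage 5 (CLIP -11 28): clip(0,-11,28)=0, clip(-10,-11,28)=-10, clip(-18,-11,28)=-11, clip(-24,-11,28)=-11, clip(-32,-11,28)=-11 -> [0, -10, -11, -11, -11]

Answer: 0 -10 -11 -11 -11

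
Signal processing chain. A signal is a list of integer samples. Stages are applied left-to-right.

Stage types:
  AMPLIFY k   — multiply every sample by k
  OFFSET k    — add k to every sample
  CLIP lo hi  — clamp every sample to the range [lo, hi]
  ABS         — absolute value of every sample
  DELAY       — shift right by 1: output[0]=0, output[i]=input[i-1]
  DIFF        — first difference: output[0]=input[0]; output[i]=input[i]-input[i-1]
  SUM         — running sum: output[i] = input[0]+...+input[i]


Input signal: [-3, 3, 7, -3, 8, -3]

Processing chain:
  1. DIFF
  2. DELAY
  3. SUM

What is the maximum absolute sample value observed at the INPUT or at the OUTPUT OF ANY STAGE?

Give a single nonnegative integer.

Answer: 11

Derivation:
Input: [-3, 3, 7, -3, 8, -3] (max |s|=8)
Stage 1 (DIFF): s[0]=-3, 3--3=6, 7-3=4, -3-7=-10, 8--3=11, -3-8=-11 -> [-3, 6, 4, -10, 11, -11] (max |s|=11)
Stage 2 (DELAY): [0, -3, 6, 4, -10, 11] = [0, -3, 6, 4, -10, 11] -> [0, -3, 6, 4, -10, 11] (max |s|=11)
Stage 3 (SUM): sum[0..0]=0, sum[0..1]=-3, sum[0..2]=3, sum[0..3]=7, sum[0..4]=-3, sum[0..5]=8 -> [0, -3, 3, 7, -3, 8] (max |s|=8)
Overall max amplitude: 11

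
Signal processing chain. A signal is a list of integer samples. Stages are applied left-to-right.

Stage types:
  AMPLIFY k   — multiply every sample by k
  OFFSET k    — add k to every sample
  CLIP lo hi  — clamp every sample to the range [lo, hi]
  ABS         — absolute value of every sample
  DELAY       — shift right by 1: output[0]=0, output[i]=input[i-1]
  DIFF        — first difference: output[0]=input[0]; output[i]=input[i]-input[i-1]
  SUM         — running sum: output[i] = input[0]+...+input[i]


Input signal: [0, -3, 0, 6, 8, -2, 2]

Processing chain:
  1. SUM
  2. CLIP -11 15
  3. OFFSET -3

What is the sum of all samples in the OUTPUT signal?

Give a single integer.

Input: [0, -3, 0, 6, 8, -2, 2]
Stage 1 (SUM): sum[0..0]=0, sum[0..1]=-3, sum[0..2]=-3, sum[0..3]=3, sum[0..4]=11, sum[0..5]=9, sum[0..6]=11 -> [0, -3, -3, 3, 11, 9, 11]
Stage 2 (CLIP -11 15): clip(0,-11,15)=0, clip(-3,-11,15)=-3, clip(-3,-11,15)=-3, clip(3,-11,15)=3, clip(11,-11,15)=11, clip(9,-11,15)=9, clip(11,-11,15)=11 -> [0, -3, -3, 3, 11, 9, 11]
Stage 3 (OFFSET -3): 0+-3=-3, -3+-3=-6, -3+-3=-6, 3+-3=0, 11+-3=8, 9+-3=6, 11+-3=8 -> [-3, -6, -6, 0, 8, 6, 8]
Output sum: 7

Answer: 7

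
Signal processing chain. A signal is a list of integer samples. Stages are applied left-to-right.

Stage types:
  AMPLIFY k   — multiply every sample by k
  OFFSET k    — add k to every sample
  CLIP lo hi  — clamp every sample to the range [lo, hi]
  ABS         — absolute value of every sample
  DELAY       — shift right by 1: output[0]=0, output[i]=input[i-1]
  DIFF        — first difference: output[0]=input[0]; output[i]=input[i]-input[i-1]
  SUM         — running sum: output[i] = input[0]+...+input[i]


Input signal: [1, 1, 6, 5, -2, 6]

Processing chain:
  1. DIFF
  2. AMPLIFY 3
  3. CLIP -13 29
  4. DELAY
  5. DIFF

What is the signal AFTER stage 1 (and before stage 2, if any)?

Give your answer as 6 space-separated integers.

Answer: 1 0 5 -1 -7 8

Derivation:
Input: [1, 1, 6, 5, -2, 6]
Stage 1 (DIFF): s[0]=1, 1-1=0, 6-1=5, 5-6=-1, -2-5=-7, 6--2=8 -> [1, 0, 5, -1, -7, 8]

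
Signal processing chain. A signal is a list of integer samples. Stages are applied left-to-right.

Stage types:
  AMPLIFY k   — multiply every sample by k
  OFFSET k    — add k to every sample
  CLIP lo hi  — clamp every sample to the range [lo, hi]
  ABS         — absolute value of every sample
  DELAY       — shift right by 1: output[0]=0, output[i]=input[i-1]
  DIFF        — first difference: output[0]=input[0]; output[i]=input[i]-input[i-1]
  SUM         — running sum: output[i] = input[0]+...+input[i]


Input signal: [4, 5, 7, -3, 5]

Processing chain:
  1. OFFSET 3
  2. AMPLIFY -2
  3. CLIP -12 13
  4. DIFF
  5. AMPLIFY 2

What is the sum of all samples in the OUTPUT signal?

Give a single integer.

Answer: -24

Derivation:
Input: [4, 5, 7, -3, 5]
Stage 1 (OFFSET 3): 4+3=7, 5+3=8, 7+3=10, -3+3=0, 5+3=8 -> [7, 8, 10, 0, 8]
Stage 2 (AMPLIFY -2): 7*-2=-14, 8*-2=-16, 10*-2=-20, 0*-2=0, 8*-2=-16 -> [-14, -16, -20, 0, -16]
Stage 3 (CLIP -12 13): clip(-14,-12,13)=-12, clip(-16,-12,13)=-12, clip(-20,-12,13)=-12, clip(0,-12,13)=0, clip(-16,-12,13)=-12 -> [-12, -12, -12, 0, -12]
Stage 4 (DIFF): s[0]=-12, -12--12=0, -12--12=0, 0--12=12, -12-0=-12 -> [-12, 0, 0, 12, -12]
Stage 5 (AMPLIFY 2): -12*2=-24, 0*2=0, 0*2=0, 12*2=24, -12*2=-24 -> [-24, 0, 0, 24, -24]
Output sum: -24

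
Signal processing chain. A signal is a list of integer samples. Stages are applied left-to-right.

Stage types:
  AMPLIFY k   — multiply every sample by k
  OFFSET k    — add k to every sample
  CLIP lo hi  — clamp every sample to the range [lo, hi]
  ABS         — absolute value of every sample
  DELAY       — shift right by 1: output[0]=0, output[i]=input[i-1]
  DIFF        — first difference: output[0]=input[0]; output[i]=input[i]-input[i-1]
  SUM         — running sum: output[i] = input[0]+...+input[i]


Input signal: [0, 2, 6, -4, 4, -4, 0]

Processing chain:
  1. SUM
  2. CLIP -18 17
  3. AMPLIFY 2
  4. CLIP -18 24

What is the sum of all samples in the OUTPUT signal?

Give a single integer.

Answer: 60

Derivation:
Input: [0, 2, 6, -4, 4, -4, 0]
Stage 1 (SUM): sum[0..0]=0, sum[0..1]=2, sum[0..2]=8, sum[0..3]=4, sum[0..4]=8, sum[0..5]=4, sum[0..6]=4 -> [0, 2, 8, 4, 8, 4, 4]
Stage 2 (CLIP -18 17): clip(0,-18,17)=0, clip(2,-18,17)=2, clip(8,-18,17)=8, clip(4,-18,17)=4, clip(8,-18,17)=8, clip(4,-18,17)=4, clip(4,-18,17)=4 -> [0, 2, 8, 4, 8, 4, 4]
Stage 3 (AMPLIFY 2): 0*2=0, 2*2=4, 8*2=16, 4*2=8, 8*2=16, 4*2=8, 4*2=8 -> [0, 4, 16, 8, 16, 8, 8]
Stage 4 (CLIP -18 24): clip(0,-18,24)=0, clip(4,-18,24)=4, clip(16,-18,24)=16, clip(8,-18,24)=8, clip(16,-18,24)=16, clip(8,-18,24)=8, clip(8,-18,24)=8 -> [0, 4, 16, 8, 16, 8, 8]
Output sum: 60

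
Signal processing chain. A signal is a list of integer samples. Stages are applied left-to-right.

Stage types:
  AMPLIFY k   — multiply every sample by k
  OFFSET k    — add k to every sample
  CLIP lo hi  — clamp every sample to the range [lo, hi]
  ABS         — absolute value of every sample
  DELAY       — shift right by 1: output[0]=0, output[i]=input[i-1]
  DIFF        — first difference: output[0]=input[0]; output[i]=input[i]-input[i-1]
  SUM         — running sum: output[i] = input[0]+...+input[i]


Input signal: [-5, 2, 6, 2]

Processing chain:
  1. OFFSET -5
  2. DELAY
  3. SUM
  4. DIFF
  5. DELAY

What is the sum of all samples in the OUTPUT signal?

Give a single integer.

Answer: -13

Derivation:
Input: [-5, 2, 6, 2]
Stage 1 (OFFSET -5): -5+-5=-10, 2+-5=-3, 6+-5=1, 2+-5=-3 -> [-10, -3, 1, -3]
Stage 2 (DELAY): [0, -10, -3, 1] = [0, -10, -3, 1] -> [0, -10, -3, 1]
Stage 3 (SUM): sum[0..0]=0, sum[0..1]=-10, sum[0..2]=-13, sum[0..3]=-12 -> [0, -10, -13, -12]
Stage 4 (DIFF): s[0]=0, -10-0=-10, -13--10=-3, -12--13=1 -> [0, -10, -3, 1]
Stage 5 (DELAY): [0, 0, -10, -3] = [0, 0, -10, -3] -> [0, 0, -10, -3]
Output sum: -13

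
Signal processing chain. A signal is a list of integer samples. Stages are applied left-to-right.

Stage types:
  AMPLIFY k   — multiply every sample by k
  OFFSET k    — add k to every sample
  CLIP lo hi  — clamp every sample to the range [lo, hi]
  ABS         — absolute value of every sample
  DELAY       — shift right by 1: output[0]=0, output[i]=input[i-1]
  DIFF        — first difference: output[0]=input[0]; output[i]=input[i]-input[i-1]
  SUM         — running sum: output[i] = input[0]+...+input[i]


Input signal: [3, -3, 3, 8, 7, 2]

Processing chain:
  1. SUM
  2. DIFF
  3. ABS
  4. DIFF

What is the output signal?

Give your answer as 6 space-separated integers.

Answer: 3 0 0 5 -1 -5

Derivation:
Input: [3, -3, 3, 8, 7, 2]
Stage 1 (SUM): sum[0..0]=3, sum[0..1]=0, sum[0..2]=3, sum[0..3]=11, sum[0..4]=18, sum[0..5]=20 -> [3, 0, 3, 11, 18, 20]
Stage 2 (DIFF): s[0]=3, 0-3=-3, 3-0=3, 11-3=8, 18-11=7, 20-18=2 -> [3, -3, 3, 8, 7, 2]
Stage 3 (ABS): |3|=3, |-3|=3, |3|=3, |8|=8, |7|=7, |2|=2 -> [3, 3, 3, 8, 7, 2]
Stage 4 (DIFF): s[0]=3, 3-3=0, 3-3=0, 8-3=5, 7-8=-1, 2-7=-5 -> [3, 0, 0, 5, -1, -5]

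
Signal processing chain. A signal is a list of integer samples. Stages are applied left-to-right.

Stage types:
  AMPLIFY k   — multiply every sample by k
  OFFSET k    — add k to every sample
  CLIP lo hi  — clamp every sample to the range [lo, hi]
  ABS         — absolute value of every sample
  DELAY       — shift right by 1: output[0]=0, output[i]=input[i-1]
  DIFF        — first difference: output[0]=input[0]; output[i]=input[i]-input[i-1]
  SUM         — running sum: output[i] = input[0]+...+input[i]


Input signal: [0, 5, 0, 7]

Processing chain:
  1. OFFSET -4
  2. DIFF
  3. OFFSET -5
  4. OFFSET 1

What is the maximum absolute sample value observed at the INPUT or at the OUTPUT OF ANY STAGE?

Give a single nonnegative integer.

Input: [0, 5, 0, 7] (max |s|=7)
Stage 1 (OFFSET -4): 0+-4=-4, 5+-4=1, 0+-4=-4, 7+-4=3 -> [-4, 1, -4, 3] (max |s|=4)
Stage 2 (DIFF): s[0]=-4, 1--4=5, -4-1=-5, 3--4=7 -> [-4, 5, -5, 7] (max |s|=7)
Stage 3 (OFFSET -5): -4+-5=-9, 5+-5=0, -5+-5=-10, 7+-5=2 -> [-9, 0, -10, 2] (max |s|=10)
Stage 4 (OFFSET 1): -9+1=-8, 0+1=1, -10+1=-9, 2+1=3 -> [-8, 1, -9, 3] (max |s|=9)
Overall max amplitude: 10

Answer: 10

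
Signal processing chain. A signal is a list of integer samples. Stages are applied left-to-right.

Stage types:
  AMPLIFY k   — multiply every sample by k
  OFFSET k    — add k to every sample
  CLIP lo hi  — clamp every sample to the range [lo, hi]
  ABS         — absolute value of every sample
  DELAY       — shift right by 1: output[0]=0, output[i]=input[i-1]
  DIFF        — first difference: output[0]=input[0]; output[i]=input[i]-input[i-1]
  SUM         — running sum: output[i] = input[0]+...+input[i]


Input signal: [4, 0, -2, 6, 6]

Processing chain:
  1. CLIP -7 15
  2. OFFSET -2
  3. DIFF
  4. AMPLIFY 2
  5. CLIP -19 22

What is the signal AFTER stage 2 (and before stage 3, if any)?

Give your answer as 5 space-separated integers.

Answer: 2 -2 -4 4 4

Derivation:
Input: [4, 0, -2, 6, 6]
Stage 1 (CLIP -7 15): clip(4,-7,15)=4, clip(0,-7,15)=0, clip(-2,-7,15)=-2, clip(6,-7,15)=6, clip(6,-7,15)=6 -> [4, 0, -2, 6, 6]
Stage 2 (OFFSET -2): 4+-2=2, 0+-2=-2, -2+-2=-4, 6+-2=4, 6+-2=4 -> [2, -2, -4, 4, 4]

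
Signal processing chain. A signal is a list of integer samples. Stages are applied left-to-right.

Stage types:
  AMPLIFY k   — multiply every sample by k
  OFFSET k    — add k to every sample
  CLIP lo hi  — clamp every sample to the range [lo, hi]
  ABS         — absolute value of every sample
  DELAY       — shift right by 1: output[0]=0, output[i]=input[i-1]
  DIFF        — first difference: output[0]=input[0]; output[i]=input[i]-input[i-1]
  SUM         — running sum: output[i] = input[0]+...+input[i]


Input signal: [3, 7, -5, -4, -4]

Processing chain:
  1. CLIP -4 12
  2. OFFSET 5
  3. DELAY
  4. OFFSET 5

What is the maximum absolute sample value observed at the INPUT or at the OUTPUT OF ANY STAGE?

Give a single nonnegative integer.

Answer: 17

Derivation:
Input: [3, 7, -5, -4, -4] (max |s|=7)
Stage 1 (CLIP -4 12): clip(3,-4,12)=3, clip(7,-4,12)=7, clip(-5,-4,12)=-4, clip(-4,-4,12)=-4, clip(-4,-4,12)=-4 -> [3, 7, -4, -4, -4] (max |s|=7)
Stage 2 (OFFSET 5): 3+5=8, 7+5=12, -4+5=1, -4+5=1, -4+5=1 -> [8, 12, 1, 1, 1] (max |s|=12)
Stage 3 (DELAY): [0, 8, 12, 1, 1] = [0, 8, 12, 1, 1] -> [0, 8, 12, 1, 1] (max |s|=12)
Stage 4 (OFFSET 5): 0+5=5, 8+5=13, 12+5=17, 1+5=6, 1+5=6 -> [5, 13, 17, 6, 6] (max |s|=17)
Overall max amplitude: 17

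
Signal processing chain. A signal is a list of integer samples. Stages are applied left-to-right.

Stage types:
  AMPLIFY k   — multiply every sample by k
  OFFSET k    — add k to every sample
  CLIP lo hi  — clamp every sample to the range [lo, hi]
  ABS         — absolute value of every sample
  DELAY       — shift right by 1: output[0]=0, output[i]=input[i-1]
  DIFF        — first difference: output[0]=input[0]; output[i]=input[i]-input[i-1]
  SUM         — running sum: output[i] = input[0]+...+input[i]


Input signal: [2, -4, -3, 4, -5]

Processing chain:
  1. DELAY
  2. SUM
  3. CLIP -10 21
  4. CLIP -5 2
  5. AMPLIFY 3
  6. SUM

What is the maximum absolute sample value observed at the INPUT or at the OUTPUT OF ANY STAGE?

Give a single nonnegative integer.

Input: [2, -4, -3, 4, -5] (max |s|=5)
Stage 1 (DELAY): [0, 2, -4, -3, 4] = [0, 2, -4, -3, 4] -> [0, 2, -4, -3, 4] (max |s|=4)
Stage 2 (SUM): sum[0..0]=0, sum[0..1]=2, sum[0..2]=-2, sum[0..3]=-5, sum[0..4]=-1 -> [0, 2, -2, -5, -1] (max |s|=5)
Stage 3 (CLIP -10 21): clip(0,-10,21)=0, clip(2,-10,21)=2, clip(-2,-10,21)=-2, clip(-5,-10,21)=-5, clip(-1,-10,21)=-1 -> [0, 2, -2, -5, -1] (max |s|=5)
Stage 4 (CLIP -5 2): clip(0,-5,2)=0, clip(2,-5,2)=2, clip(-2,-5,2)=-2, clip(-5,-5,2)=-5, clip(-1,-5,2)=-1 -> [0, 2, -2, -5, -1] (max |s|=5)
Stage 5 (AMPLIFY 3): 0*3=0, 2*3=6, -2*3=-6, -5*3=-15, -1*3=-3 -> [0, 6, -6, -15, -3] (max |s|=15)
Stage 6 (SUM): sum[0..0]=0, sum[0..1]=6, sum[0..2]=0, sum[0..3]=-15, sum[0..4]=-18 -> [0, 6, 0, -15, -18] (max |s|=18)
Overall max amplitude: 18

Answer: 18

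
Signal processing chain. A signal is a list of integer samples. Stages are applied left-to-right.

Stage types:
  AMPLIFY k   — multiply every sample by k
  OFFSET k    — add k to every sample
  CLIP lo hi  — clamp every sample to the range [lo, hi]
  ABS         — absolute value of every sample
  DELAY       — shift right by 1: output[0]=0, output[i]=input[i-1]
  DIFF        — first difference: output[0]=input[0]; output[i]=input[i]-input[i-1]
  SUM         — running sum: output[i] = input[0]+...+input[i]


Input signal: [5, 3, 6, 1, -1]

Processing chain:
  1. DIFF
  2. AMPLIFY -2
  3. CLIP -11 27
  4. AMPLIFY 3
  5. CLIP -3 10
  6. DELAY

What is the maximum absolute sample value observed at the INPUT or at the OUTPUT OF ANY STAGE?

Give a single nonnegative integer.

Input: [5, 3, 6, 1, -1] (max |s|=6)
Stage 1 (DIFF): s[0]=5, 3-5=-2, 6-3=3, 1-6=-5, -1-1=-2 -> [5, -2, 3, -5, -2] (max |s|=5)
Stage 2 (AMPLIFY -2): 5*-2=-10, -2*-2=4, 3*-2=-6, -5*-2=10, -2*-2=4 -> [-10, 4, -6, 10, 4] (max |s|=10)
Stage 3 (CLIP -11 27): clip(-10,-11,27)=-10, clip(4,-11,27)=4, clip(-6,-11,27)=-6, clip(10,-11,27)=10, clip(4,-11,27)=4 -> [-10, 4, -6, 10, 4] (max |s|=10)
Stage 4 (AMPLIFY 3): -10*3=-30, 4*3=12, -6*3=-18, 10*3=30, 4*3=12 -> [-30, 12, -18, 30, 12] (max |s|=30)
Stage 5 (CLIP -3 10): clip(-30,-3,10)=-3, clip(12,-3,10)=10, clip(-18,-3,10)=-3, clip(30,-3,10)=10, clip(12,-3,10)=10 -> [-3, 10, -3, 10, 10] (max |s|=10)
Stage 6 (DELAY): [0, -3, 10, -3, 10] = [0, -3, 10, -3, 10] -> [0, -3, 10, -3, 10] (max |s|=10)
Overall max amplitude: 30

Answer: 30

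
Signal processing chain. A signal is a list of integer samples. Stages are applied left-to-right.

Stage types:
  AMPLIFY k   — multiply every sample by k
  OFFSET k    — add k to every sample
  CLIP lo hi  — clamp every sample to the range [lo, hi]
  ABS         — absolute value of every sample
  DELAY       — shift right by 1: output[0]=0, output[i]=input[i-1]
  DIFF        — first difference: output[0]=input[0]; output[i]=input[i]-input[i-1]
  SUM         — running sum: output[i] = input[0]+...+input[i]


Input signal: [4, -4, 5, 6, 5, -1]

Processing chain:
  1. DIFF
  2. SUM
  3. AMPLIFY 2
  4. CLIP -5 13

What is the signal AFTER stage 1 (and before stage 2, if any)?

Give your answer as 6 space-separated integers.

Answer: 4 -8 9 1 -1 -6

Derivation:
Input: [4, -4, 5, 6, 5, -1]
Stage 1 (DIFF): s[0]=4, -4-4=-8, 5--4=9, 6-5=1, 5-6=-1, -1-5=-6 -> [4, -8, 9, 1, -1, -6]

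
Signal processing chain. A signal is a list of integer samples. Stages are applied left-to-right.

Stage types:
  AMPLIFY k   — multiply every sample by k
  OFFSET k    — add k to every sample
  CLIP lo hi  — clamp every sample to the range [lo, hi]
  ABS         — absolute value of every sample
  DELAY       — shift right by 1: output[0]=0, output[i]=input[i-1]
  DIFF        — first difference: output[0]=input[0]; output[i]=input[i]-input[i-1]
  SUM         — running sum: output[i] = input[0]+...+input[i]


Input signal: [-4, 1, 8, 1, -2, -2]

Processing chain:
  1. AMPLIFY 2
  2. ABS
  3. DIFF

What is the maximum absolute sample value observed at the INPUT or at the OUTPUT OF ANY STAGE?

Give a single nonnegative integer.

Input: [-4, 1, 8, 1, -2, -2] (max |s|=8)
Stage 1 (AMPLIFY 2): -4*2=-8, 1*2=2, 8*2=16, 1*2=2, -2*2=-4, -2*2=-4 -> [-8, 2, 16, 2, -4, -4] (max |s|=16)
Stage 2 (ABS): |-8|=8, |2|=2, |16|=16, |2|=2, |-4|=4, |-4|=4 -> [8, 2, 16, 2, 4, 4] (max |s|=16)
Stage 3 (DIFF): s[0]=8, 2-8=-6, 16-2=14, 2-16=-14, 4-2=2, 4-4=0 -> [8, -6, 14, -14, 2, 0] (max |s|=14)
Overall max amplitude: 16

Answer: 16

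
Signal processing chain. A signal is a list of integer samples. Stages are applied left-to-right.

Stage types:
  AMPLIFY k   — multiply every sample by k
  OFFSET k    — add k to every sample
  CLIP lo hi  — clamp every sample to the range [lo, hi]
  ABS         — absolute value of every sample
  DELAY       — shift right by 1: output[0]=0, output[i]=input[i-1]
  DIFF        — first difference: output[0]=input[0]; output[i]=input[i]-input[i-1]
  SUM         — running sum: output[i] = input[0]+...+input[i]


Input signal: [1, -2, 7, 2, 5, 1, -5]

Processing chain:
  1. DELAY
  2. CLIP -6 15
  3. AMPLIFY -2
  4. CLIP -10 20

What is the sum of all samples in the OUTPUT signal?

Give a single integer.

Input: [1, -2, 7, 2, 5, 1, -5]
Stage 1 (DELAY): [0, 1, -2, 7, 2, 5, 1] = [0, 1, -2, 7, 2, 5, 1] -> [0, 1, -2, 7, 2, 5, 1]
Stage 2 (CLIP -6 15): clip(0,-6,15)=0, clip(1,-6,15)=1, clip(-2,-6,15)=-2, clip(7,-6,15)=7, clip(2,-6,15)=2, clip(5,-6,15)=5, clip(1,-6,15)=1 -> [0, 1, -2, 7, 2, 5, 1]
Stage 3 (AMPLIFY -2): 0*-2=0, 1*-2=-2, -2*-2=4, 7*-2=-14, 2*-2=-4, 5*-2=-10, 1*-2=-2 -> [0, -2, 4, -14, -4, -10, -2]
Stage 4 (CLIP -10 20): clip(0,-10,20)=0, clip(-2,-10,20)=-2, clip(4,-10,20)=4, clip(-14,-10,20)=-10, clip(-4,-10,20)=-4, clip(-10,-10,20)=-10, clip(-2,-10,20)=-2 -> [0, -2, 4, -10, -4, -10, -2]
Output sum: -24

Answer: -24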